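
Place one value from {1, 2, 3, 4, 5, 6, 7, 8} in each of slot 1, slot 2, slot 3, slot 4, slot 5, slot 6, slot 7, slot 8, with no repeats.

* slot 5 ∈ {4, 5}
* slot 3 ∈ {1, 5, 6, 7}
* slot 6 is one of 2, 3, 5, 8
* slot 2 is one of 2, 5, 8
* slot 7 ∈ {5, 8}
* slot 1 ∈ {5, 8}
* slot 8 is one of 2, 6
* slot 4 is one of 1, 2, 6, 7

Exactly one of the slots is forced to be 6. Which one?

The 8 variables together cover exactly {1, 2, 3, 4, 5, 6, 7, 8} — 8 values for 8 variables — and 3 appears only in slot 6's list, so slot 6 = 3.
Among the 7 still-open variables, 4 fits only slot 5 (and all 7 values in {1, 2, 4, 5, 6, 7, 8} must be used), so slot 5 = 4.
slot 1 and slot 7 between them cover only {5, 8} — a naked pair. Remove those values from slot 2, slot 3.
slot 2 has just one choice, so slot 2 = 2. Strike 2 from slot 4, slot 8.
So 6 goes to slot 8.

slot 8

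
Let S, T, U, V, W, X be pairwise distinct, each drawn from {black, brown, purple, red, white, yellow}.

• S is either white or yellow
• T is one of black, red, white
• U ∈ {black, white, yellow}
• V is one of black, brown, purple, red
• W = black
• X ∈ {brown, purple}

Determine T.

red

W's domain is down to {black}, so W = black. Eliminate black elsewhere: T, U, V.
S and U between them cover only {white, yellow} — a naked pair. Remove those values from T.
So T = red.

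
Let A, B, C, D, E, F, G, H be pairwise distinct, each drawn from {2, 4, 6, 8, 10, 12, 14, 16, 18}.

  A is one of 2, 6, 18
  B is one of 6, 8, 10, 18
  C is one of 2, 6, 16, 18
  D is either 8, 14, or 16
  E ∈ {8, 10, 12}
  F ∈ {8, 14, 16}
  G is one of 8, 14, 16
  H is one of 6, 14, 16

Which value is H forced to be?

6

The 8 variables together cover exactly {2, 6, 8, 10, 12, 14, 16, 18} — 8 values for 8 variables — and 12 appears only in E's list, so E = 12.
Among the 7 still-open variables, 10 fits only B (and all 7 values in {2, 6, 8, 10, 14, 16, 18} must be used), so B = 10.
The 3 variables D, F, G are confined to {8, 14, 16}, which locks those values in; drop them from C, H.
So H = 6.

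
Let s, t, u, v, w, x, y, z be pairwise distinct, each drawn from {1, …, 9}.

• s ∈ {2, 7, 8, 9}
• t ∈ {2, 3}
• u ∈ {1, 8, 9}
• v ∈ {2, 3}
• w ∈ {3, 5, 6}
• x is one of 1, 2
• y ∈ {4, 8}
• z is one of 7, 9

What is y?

The 2 variables t and v are confined to {2, 3}, which locks those values in; drop them from s, w, x.
x's domain is down to {1}, so x = 1. Eliminate 1 elsewhere: u.
s, u, z share exactly the 3 values {7, 8, 9}; by pigeonhole those values go to them, so strike 7, 8, 9 from y.
So y = 4.

4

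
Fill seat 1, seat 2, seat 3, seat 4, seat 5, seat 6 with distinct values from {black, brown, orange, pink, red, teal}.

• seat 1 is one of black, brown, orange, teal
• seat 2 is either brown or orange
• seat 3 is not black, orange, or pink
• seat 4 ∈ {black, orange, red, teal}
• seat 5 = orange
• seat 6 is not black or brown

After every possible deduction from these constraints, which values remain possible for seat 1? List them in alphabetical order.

black, teal

seat 5 must be orange (only option left). So seat 1, seat 2, seat 4, seat 6 can't be orange.
seat 2 has just one choice, so seat 2 = brown. Strike brown from seat 1, seat 3.
The 4 still-open variables draw from only 4 values {black, pink, red, teal}, so each is used; only seat 6 can be pink, hence seat 6 = pink.
No further eliminations apply; seat 1 can still be any of black, teal.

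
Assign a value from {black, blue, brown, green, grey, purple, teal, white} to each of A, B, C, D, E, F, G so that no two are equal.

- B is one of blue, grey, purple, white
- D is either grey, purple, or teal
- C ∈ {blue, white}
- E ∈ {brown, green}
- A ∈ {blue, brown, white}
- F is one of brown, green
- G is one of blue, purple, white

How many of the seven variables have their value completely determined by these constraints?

Among the 7 variables, teal fits only D (and all 7 values in {blue, brown, green, grey, purple, teal, white} must be used), so D = teal.
Among the 6 still-open variables, grey fits only B (and all 6 values in {blue, brown, green, grey, purple, white} must be used), so B = grey.
The 5 still-open variables draw from only 5 values {blue, brown, green, purple, white}, so each is used; only G can be purple, hence G = purple.
E and F share exactly the 2 values {brown, green}; by pigeonhole those values go to them, so strike brown, green from A.
Determined: B=grey, D=teal, G=purple. The other variables each still have more than one consistent value. That makes 3.

3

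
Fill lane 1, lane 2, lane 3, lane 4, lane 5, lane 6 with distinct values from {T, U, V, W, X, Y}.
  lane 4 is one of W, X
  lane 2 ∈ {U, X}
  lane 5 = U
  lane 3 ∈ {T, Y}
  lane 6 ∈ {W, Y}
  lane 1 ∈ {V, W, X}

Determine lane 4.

W

lane 5 has just one choice, so lane 5 = U. So lane 2 can't be U.
lane 2 has just one choice, so lane 2 = X. Remove X from lane 1, lane 4.
So lane 4 = W.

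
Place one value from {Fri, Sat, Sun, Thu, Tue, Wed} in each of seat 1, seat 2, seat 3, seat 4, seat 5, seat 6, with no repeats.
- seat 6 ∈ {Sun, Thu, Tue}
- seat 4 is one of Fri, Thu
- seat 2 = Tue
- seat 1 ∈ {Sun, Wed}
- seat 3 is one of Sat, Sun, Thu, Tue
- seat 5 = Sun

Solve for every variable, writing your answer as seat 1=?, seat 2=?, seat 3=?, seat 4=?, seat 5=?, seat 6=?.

seat 1=Wed, seat 2=Tue, seat 3=Sat, seat 4=Fri, seat 5=Sun, seat 6=Thu

seat 2 has just one choice, so seat 2 = Tue. Strike Tue from seat 3, seat 6.
That leaves seat 5 = Sun. Eliminate Sun elsewhere: seat 1, seat 3, seat 6.
seat 6's domain is down to {Thu}, so seat 6 = Thu. Strike Thu from seat 3, seat 4.
That leaves seat 1 = Wed.
seat 3 must be Sat (only option left).
seat 4's domain is down to {Fri}, so seat 4 = Fri.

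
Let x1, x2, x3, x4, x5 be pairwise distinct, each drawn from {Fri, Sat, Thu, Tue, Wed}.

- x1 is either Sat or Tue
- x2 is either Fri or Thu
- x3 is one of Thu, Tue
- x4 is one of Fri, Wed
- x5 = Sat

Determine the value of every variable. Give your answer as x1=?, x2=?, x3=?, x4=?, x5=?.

x5 has just one choice, so x5 = Sat. Remove Sat from x1.
x1 has just one choice, so x1 = Tue. So x3 can't be Tue.
x3's domain is down to {Thu}, so x3 = Thu. So x2 can't be Thu.
That leaves x2 = Fri. Eliminate Fri elsewhere: x4.
x4 must be Wed (only option left).

x1=Tue, x2=Fri, x3=Thu, x4=Wed, x5=Sat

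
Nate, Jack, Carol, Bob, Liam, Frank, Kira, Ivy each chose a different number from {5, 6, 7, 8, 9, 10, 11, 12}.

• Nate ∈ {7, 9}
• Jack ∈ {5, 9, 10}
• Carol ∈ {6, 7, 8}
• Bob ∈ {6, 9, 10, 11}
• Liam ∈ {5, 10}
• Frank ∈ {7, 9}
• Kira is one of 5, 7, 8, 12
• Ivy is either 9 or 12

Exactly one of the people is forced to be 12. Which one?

The 8 variables together cover exactly {5, 6, 7, 8, 9, 10, 11, 12} — 8 values for 8 variables — and 11 appears only in Bob's list, so Bob = 11.
Among the 7 still-open variables, 6 fits only Carol (and all 7 values in {5, 6, 7, 8, 9, 10, 12} must be used), so Carol = 6.
The 6 still-open variables draw from only 6 values {5, 7, 8, 9, 10, 12}, so each is used; only Kira can be 8, hence Kira = 8.
The 5 still-open variables draw from only 5 values {5, 7, 9, 10, 12}, so each is used; only Ivy can be 12, hence Ivy = 12.

Ivy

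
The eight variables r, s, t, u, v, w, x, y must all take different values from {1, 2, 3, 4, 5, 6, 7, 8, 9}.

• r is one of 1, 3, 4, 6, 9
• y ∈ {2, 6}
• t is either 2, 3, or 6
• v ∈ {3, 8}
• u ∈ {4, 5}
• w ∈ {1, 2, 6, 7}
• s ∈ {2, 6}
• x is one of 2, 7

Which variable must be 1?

The 2 variables s and y are confined to {2, 6}, which locks those values in; drop them from r, t, w, x.
t has just one choice, so t = 3. So r, v can't be 3.
v's domain is down to {8}, so v = 8.
x has just one choice, so x = 7. So w can't be 7.
So 1 goes to w.

w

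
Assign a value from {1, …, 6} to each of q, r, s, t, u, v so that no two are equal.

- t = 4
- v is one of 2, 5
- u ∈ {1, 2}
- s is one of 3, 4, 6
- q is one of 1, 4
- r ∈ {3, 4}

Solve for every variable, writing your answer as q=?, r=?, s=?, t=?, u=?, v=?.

t's domain is down to {4}, so t = 4. Eliminate 4 elsewhere: q, r, s.
q's domain is down to {1}, so q = 1. So u can't be 1.
That leaves r = 3. Eliminate 3 elsewhere: s.
s has just one choice, so s = 6.
u has just one choice, so u = 2. So v can't be 2.
That leaves v = 5.

q=1, r=3, s=6, t=4, u=2, v=5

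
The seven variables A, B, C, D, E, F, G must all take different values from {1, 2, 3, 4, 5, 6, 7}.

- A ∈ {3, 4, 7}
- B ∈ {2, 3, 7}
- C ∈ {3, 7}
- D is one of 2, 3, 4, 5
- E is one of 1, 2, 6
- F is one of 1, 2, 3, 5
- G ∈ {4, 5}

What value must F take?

1

The 7 variables together cover exactly {1, 2, 3, 4, 5, 6, 7} — 7 values for 7 variables — and 6 appears only in E's list, so E = 6.
The 6 still-open variables draw from only 6 values {1, 2, 3, 4, 5, 7}, so each is used; only F can be 1, hence F = 1.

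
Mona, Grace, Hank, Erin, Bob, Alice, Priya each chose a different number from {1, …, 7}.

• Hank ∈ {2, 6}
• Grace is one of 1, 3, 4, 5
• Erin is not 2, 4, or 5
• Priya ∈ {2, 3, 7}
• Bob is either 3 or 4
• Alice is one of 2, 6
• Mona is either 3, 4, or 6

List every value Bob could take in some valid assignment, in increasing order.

The 7 variables draw from only 7 values {1, 2, 3, 4, 5, 6, 7}, so each is used; only Grace can be 5, hence Grace = 5.
Among the 6 still-open variables, 1 fits only Erin (and all 6 values in {1, 2, 3, 4, 6, 7} must be used), so Erin = 1.
The 5 still-open variables together cover exactly {2, 3, 4, 6, 7} — 5 values for 5 variables — and 7 appears only in Priya's list, so Priya = 7.
Hank and Alice between them cover only {2, 6} — a naked pair. Remove those values from Mona.
No further eliminations apply; Bob can still be any of 3, 4.

3, 4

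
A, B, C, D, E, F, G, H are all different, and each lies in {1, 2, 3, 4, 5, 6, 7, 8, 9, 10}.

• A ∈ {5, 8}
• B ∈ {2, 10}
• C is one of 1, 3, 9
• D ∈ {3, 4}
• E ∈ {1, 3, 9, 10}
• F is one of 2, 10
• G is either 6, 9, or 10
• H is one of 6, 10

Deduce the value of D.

4

B and F share exactly the 2 values {2, 10}; by pigeonhole those values go to them, so strike 2, 10 from E, G, H.
H must be 6 (only option left). Eliminate 6 elsewhere: G.
G must be 9 (only option left). Eliminate 9 elsewhere: C, E.
The 2 variables C and E are confined to {1, 3}, which locks those values in; drop them from D.
So D = 4.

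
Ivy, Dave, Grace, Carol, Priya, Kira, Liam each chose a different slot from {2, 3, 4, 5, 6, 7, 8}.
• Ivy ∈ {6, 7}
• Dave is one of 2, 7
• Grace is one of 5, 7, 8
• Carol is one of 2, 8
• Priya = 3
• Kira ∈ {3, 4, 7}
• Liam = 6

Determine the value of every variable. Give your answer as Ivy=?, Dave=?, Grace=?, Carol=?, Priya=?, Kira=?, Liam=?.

Ivy=7, Dave=2, Grace=5, Carol=8, Priya=3, Kira=4, Liam=6

Priya's domain is down to {3}, so Priya = 3. So Kira can't be 3.
That leaves Liam = 6. Remove 6 from Ivy.
Ivy has just one choice, so Ivy = 7. So Dave, Grace, Kira can't be 7.
Dave has just one choice, so Dave = 2. Strike 2 from Carol.
Carol's domain is down to {8}, so Carol = 8. Remove 8 from Grace.
That leaves Kira = 4.
Grace must be 5 (only option left).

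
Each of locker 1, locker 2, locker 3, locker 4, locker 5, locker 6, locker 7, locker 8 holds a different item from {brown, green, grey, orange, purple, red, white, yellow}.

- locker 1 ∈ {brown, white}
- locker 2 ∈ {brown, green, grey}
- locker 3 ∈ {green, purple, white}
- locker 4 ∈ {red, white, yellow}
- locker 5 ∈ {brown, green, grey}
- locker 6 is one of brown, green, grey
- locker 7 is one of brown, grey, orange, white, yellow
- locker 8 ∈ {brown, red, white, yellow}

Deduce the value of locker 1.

The 8 variables together cover exactly {brown, green, grey, orange, purple, red, white, yellow} — 8 values for 8 variables — and orange appears only in locker 7's list, so locker 7 = orange.
The 7 still-open variables draw from only 7 values {brown, green, grey, purple, red, white, yellow}, so each is used; only locker 3 can be purple, hence locker 3 = purple.
The 3 variables locker 2, locker 5, locker 6 are confined to {brown, green, grey}, which locks those values in; drop them from locker 1, locker 8.
So locker 1 = white.

white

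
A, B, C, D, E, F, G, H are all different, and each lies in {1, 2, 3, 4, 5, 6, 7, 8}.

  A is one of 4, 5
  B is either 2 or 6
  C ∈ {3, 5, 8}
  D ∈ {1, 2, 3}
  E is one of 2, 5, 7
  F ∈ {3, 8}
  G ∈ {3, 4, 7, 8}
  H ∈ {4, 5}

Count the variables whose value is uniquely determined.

Among the 8 variables, 1 fits only D (and all 8 values in {1, 2, 3, 4, 5, 6, 7, 8} must be used), so D = 1.
The 7 still-open variables together cover exactly {2, 3, 4, 5, 6, 7, 8} — 7 values for 7 variables — and 6 appears only in B's list, so B = 6.
The 6 still-open variables together cover exactly {2, 3, 4, 5, 7, 8} — 6 values for 6 variables — and 2 appears only in E's list, so E = 2.
Among the 5 still-open variables, 7 fits only G (and all 5 values in {3, 4, 5, 7, 8} must be used), so G = 7.
A and H share exactly the 2 values {4, 5}; by pigeonhole those values go to them, so strike 4, 5 from C.
Determined: B=6, D=1, E=2, G=7. The other variables each still have more than one consistent value. That makes 4.

4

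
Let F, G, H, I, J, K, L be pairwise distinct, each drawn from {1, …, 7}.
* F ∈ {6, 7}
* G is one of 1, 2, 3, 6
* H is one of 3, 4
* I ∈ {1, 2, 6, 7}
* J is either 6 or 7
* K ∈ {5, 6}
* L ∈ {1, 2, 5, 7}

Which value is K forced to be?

5

The 7 variables together cover exactly {1, 2, 3, 4, 5, 6, 7} — 7 values for 7 variables — and 4 appears only in H's list, so H = 4.
The 6 still-open variables draw from only 6 values {1, 2, 3, 5, 6, 7}, so each is used; only G can be 3, hence G = 3.
F and J between them cover only {6, 7} — a naked pair. Remove those values from I, K, L.
So K = 5.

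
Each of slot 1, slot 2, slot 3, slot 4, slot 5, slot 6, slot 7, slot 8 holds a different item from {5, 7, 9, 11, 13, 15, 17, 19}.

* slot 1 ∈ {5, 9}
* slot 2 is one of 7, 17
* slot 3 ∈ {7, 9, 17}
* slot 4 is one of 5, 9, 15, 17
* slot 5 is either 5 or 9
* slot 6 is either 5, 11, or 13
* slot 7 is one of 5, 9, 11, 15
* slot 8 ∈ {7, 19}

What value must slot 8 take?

The 8 variables draw from only 8 values {5, 7, 9, 11, 13, 15, 17, 19}, so each is used; only slot 6 can be 13, hence slot 6 = 13.
The 7 still-open variables together cover exactly {5, 7, 9, 11, 15, 17, 19} — 7 values for 7 variables — and 11 appears only in slot 7's list, so slot 7 = 11.
Among the 6 still-open variables, 15 fits only slot 4 (and all 6 values in {5, 7, 9, 15, 17, 19} must be used), so slot 4 = 15.
The 5 still-open variables draw from only 5 values {5, 7, 9, 17, 19}, so each is used; only slot 8 can be 19, hence slot 8 = 19.

19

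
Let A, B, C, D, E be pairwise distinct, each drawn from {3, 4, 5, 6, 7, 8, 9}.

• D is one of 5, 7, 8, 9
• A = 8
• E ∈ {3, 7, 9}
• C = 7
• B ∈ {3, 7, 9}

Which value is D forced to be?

A must be 8 (only option left). Strike 8 from D.
C has just one choice, so C = 7. Remove 7 from B, D, E.
Among the 3 still-open variables, 5 fits only D (and all 3 values in {3, 5, 9} must be used), so D = 5.

5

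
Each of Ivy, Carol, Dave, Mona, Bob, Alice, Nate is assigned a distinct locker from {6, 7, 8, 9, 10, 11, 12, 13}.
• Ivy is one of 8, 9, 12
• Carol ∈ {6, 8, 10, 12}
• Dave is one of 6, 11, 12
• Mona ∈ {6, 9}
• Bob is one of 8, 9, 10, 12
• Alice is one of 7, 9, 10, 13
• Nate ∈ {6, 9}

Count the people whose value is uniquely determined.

1

Mona and Nate share exactly the 2 values {6, 9}; by pigeonhole those values go to them, so strike 6, 9 from Ivy, Carol, Dave, Bob, Alice.
Ivy, Carol, Bob share exactly the 3 values {8, 10, 12}; by pigeonhole those values go to them, so strike 8, 10, 12 from Dave, Alice.
Dave must be 11 (only option left).
Determined: Dave=11. The other people each still have more than one consistent value. That makes 1.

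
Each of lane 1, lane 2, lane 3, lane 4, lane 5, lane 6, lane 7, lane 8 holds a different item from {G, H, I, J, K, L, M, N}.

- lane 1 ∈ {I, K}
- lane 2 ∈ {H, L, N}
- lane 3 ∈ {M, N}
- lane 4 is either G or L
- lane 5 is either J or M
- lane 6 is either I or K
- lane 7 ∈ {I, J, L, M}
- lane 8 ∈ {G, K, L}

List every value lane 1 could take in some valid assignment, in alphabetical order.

I, K

Among the 8 variables, H fits only lane 2 (and all 8 values in {G, H, I, J, K, L, M, N} must be used), so lane 2 = H.
The 7 still-open variables draw from only 7 values {G, I, J, K, L, M, N}, so each is used; only lane 3 can be N, hence lane 3 = N.
The 2 variables lane 1 and lane 6 are confined to {I, K}, which locks those values in; drop them from lane 7, lane 8.
The 2 variables lane 4 and lane 8 are confined to {G, L}, which locks those values in; drop them from lane 7.
No further eliminations apply; lane 1 can still be any of I, K.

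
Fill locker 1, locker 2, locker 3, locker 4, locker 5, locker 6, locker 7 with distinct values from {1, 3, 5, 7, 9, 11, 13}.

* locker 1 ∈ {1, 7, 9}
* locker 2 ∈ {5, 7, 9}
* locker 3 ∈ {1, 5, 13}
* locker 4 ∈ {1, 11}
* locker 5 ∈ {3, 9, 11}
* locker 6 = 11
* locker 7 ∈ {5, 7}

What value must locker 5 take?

3

locker 6 has just one choice, so locker 6 = 11. So locker 4, locker 5 can't be 11.
locker 4 must be 1 (only option left). Eliminate 1 elsewhere: locker 1, locker 3.
The 5 still-open variables draw from only 5 values {3, 5, 7, 9, 13}, so each is used; only locker 5 can be 3, hence locker 5 = 3.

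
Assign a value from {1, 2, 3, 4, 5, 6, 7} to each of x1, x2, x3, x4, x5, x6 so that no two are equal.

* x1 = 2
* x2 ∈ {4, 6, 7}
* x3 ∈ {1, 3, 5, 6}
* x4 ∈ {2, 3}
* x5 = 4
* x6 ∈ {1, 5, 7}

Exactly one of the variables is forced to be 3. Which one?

x1 must be 2 (only option left). Remove 2 from x4.
So 3 goes to x4.

x4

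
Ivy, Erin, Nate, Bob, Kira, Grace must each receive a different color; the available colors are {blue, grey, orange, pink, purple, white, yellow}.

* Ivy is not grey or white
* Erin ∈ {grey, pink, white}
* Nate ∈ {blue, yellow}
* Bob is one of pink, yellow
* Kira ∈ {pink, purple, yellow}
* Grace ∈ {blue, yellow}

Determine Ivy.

Nate and Grace share exactly the 2 values {blue, yellow}; by pigeonhole those values go to them, so strike blue, yellow from Ivy, Bob, Kira.
That leaves Bob = pink. Strike pink from Ivy, Erin, Kira.
Kira must be purple (only option left). Eliminate purple elsewhere: Ivy.
So Ivy = orange.

orange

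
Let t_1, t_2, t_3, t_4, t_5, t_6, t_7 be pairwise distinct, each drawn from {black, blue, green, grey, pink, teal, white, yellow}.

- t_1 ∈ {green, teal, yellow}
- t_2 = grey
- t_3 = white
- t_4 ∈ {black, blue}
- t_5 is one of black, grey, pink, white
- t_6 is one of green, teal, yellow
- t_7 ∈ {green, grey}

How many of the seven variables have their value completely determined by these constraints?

3

t_2 must be grey (only option left). Strike grey from t_5, t_7.
t_3's domain is down to {white}, so t_3 = white. Eliminate white elsewhere: t_5.
t_7's domain is down to {green}, so t_7 = green. Remove green from t_1, t_6.
Determined: t_2=grey, t_3=white, t_7=green. The other variables each still have more than one consistent value. That makes 3.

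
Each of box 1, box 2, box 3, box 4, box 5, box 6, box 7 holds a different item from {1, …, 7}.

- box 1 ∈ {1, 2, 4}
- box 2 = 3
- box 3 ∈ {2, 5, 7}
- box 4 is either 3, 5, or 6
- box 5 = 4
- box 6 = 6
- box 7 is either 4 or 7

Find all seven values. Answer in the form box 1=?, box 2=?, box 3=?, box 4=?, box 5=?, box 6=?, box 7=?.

box 2 has just one choice, so box 2 = 3. Strike 3 from box 4.
That leaves box 5 = 4. Remove 4 from box 1, box 7.
That leaves box 6 = 6. So box 4 can't be 6.
That leaves box 7 = 7. So box 3 can't be 7.
That leaves box 4 = 5. So box 3 can't be 5.
That leaves box 3 = 2. Eliminate 2 elsewhere: box 1.
box 1 has just one choice, so box 1 = 1.

box 1=1, box 2=3, box 3=2, box 4=5, box 5=4, box 6=6, box 7=7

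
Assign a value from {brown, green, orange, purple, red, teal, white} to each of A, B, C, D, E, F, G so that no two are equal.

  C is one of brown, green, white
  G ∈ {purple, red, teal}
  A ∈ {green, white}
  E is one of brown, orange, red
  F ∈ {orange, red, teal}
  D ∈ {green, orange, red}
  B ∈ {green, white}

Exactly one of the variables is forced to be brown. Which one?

The 7 variables together cover exactly {brown, green, orange, purple, red, teal, white} — 7 values for 7 variables — and purple appears only in G's list, so G = purple.
The 6 still-open variables draw from only 6 values {brown, green, orange, red, teal, white}, so each is used; only F can be teal, hence F = teal.
A and B between them cover only {green, white} — a naked pair. Remove those values from C, D.
So brown goes to C.

C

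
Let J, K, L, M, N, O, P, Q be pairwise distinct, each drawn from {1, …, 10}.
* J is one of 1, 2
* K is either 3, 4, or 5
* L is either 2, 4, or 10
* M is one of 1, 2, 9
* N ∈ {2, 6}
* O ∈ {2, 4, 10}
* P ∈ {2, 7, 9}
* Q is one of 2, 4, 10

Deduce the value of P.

L, O, Q between them cover only {2, 4, 10} — a naked triple. Remove those values from J, K, M, N, P.
That leaves J = 1. Remove 1 from M.
That leaves M = 9. Strike 9 from P.
So P = 7.

7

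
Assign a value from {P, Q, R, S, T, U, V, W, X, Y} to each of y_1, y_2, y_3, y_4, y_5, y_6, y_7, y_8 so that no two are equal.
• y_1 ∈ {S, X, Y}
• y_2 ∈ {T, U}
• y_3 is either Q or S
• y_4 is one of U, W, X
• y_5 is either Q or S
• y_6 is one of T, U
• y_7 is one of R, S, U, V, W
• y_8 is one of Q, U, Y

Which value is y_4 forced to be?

W

y_2 and y_6 between them cover only {T, U} — a naked pair. Remove those values from y_4, y_7, y_8.
y_3 and y_5 share exactly the 2 values {Q, S}; by pigeonhole those values go to them, so strike Q, S from y_1, y_7, y_8.
y_8's domain is down to {Y}, so y_8 = Y. So y_1 can't be Y.
y_1 must be X (only option left). So y_4 can't be X.
So y_4 = W.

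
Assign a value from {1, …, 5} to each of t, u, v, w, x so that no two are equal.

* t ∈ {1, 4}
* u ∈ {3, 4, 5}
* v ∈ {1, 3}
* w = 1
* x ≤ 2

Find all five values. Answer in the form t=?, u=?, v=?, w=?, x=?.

w has just one choice, so w = 1. Strike 1 from t, v, x.
x's domain is down to {2}, so x = 2.
t must be 4 (only option left). Remove 4 from u.
v must be 3 (only option left). Remove 3 from u.
That leaves u = 5.

t=4, u=5, v=3, w=1, x=2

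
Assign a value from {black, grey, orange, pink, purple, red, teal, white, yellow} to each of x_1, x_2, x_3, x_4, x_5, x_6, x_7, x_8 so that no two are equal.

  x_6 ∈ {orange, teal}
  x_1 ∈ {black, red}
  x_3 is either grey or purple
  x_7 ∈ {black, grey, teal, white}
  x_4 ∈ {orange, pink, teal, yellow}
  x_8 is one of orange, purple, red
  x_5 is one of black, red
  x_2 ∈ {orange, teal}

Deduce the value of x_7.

The 2 variables x_1 and x_5 are confined to {black, red}, which locks those values in; drop them from x_7, x_8.
x_2 and x_6 share exactly the 2 values {orange, teal}; by pigeonhole those values go to them, so strike orange, teal from x_4, x_7, x_8.
x_8 must be purple (only option left). Remove purple from x_3.
x_3's domain is down to {grey}, so x_3 = grey. Strike grey from x_7.
So x_7 = white.

white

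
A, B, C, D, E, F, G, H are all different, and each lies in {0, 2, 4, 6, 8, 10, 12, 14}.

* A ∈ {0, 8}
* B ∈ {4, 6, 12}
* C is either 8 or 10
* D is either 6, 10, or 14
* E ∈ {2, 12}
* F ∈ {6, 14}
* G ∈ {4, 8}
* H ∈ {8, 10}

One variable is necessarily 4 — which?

G

Among the 8 variables, 0 fits only A (and all 8 values in {0, 2, 4, 6, 8, 10, 12, 14} must be used), so A = 0.
The 7 still-open variables draw from only 7 values {2, 4, 6, 8, 10, 12, 14}, so each is used; only E can be 2, hence E = 2.
The 6 still-open variables draw from only 6 values {4, 6, 8, 10, 12, 14}, so each is used; only B can be 12, hence B = 12.
The 5 still-open variables together cover exactly {4, 6, 8, 10, 14} — 5 values for 5 variables — and 4 appears only in G's list, so G = 4.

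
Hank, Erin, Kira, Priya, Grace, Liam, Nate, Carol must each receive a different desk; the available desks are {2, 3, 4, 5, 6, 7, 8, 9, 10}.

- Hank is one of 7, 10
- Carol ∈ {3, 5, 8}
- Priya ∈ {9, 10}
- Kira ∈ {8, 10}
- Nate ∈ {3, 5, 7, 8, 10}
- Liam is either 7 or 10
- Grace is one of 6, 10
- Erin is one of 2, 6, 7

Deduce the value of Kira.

8

The 8 variables draw from only 8 values {2, 3, 5, 6, 7, 8, 9, 10}, so each is used; only Erin can be 2, hence Erin = 2.
Among the 7 still-open variables, 6 fits only Grace (and all 7 values in {3, 5, 6, 7, 8, 9, 10} must be used), so Grace = 6.
The 6 still-open variables together cover exactly {3, 5, 7, 8, 9, 10} — 6 values for 6 variables — and 9 appears only in Priya's list, so Priya = 9.
The 2 variables Hank and Liam are confined to {7, 10}, which locks those values in; drop them from Kira, Nate.
So Kira = 8.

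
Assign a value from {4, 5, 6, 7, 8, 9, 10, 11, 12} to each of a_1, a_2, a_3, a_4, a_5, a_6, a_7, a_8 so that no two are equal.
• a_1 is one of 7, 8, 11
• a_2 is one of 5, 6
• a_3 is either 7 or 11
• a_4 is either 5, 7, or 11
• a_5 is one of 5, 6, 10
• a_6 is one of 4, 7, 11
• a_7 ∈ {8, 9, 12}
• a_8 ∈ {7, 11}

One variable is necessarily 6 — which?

a_2

a_3 and a_8 share exactly the 2 values {7, 11}; by pigeonhole those values go to them, so strike 7, 11 from a_1, a_4, a_6.
a_1's domain is down to {8}, so a_1 = 8. Remove 8 from a_7.
That leaves a_4 = 5. Strike 5 from a_2, a_5.
So 6 goes to a_2.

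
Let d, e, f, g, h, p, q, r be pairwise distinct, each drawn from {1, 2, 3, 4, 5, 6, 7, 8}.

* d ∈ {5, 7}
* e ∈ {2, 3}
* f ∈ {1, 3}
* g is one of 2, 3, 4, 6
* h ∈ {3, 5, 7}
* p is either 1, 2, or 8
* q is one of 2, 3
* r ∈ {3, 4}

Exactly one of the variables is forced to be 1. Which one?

The 8 variables draw from only 8 values {1, 2, 3, 4, 5, 6, 7, 8}, so each is used; only g can be 6, hence g = 6.
Among the 7 still-open variables, 4 fits only r (and all 7 values in {1, 2, 3, 4, 5, 7, 8} must be used), so r = 4.
Among the 6 still-open variables, 8 fits only p (and all 6 values in {1, 2, 3, 5, 7, 8} must be used), so p = 8.
The 5 still-open variables together cover exactly {1, 2, 3, 5, 7} — 5 values for 5 variables — and 1 appears only in f's list, so f = 1.

f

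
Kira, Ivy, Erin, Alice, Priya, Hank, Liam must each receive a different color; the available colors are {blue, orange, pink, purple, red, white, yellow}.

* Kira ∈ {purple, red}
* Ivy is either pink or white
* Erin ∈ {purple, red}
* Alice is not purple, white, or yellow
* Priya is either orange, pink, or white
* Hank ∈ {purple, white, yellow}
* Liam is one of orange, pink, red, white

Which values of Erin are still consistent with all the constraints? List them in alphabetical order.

purple, red

The 7 variables draw from only 7 values {blue, orange, pink, purple, red, white, yellow}, so each is used; only Alice can be blue, hence Alice = blue.
The 6 still-open variables draw from only 6 values {orange, pink, purple, red, white, yellow}, so each is used; only Hank can be yellow, hence Hank = yellow.
Kira and Erin between them cover only {purple, red} — a naked pair. Remove those values from Liam.
No further eliminations apply; Erin can still be any of purple, red.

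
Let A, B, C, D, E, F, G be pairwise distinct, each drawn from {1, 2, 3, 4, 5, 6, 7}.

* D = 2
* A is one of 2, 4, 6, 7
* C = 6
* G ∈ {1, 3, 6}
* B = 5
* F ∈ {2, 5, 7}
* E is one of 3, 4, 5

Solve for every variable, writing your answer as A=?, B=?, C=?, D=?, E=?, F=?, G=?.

B has just one choice, so B = 5. So E, F can't be 5.
C has just one choice, so C = 6. Eliminate 6 elsewhere: A, G.
That leaves D = 2. Eliminate 2 elsewhere: A, F.
F's domain is down to {7}, so F = 7. Remove 7 from A.
A has just one choice, so A = 4. So E can't be 4.
That leaves E = 3. So G can't be 3.
G has just one choice, so G = 1.

A=4, B=5, C=6, D=2, E=3, F=7, G=1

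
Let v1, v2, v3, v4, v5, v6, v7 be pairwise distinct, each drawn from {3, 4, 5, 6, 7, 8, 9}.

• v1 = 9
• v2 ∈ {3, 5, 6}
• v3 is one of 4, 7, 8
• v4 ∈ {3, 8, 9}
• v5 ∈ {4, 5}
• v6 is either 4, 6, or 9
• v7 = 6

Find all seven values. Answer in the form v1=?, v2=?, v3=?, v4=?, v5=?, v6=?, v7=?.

v1=9, v2=3, v3=7, v4=8, v5=5, v6=4, v7=6

v1's domain is down to {9}, so v1 = 9. Strike 9 from v4, v6.
v7 must be 6 (only option left). Remove 6 from v2, v6.
v6 must be 4 (only option left). Remove 4 from v3, v5.
v5's domain is down to {5}, so v5 = 5. Strike 5 from v2.
v2's domain is down to {3}, so v2 = 3. Remove 3 from v4.
v4 has just one choice, so v4 = 8. Remove 8 from v3.
v3's domain is down to {7}, so v3 = 7.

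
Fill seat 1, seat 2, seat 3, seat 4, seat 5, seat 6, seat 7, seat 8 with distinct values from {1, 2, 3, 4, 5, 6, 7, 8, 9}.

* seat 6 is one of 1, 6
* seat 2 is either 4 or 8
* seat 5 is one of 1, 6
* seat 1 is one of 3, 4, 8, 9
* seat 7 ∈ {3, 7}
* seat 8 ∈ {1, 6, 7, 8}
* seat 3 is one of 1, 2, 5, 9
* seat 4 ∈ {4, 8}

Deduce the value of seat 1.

The 2 variables seat 2 and seat 4 are confined to {4, 8}, which locks those values in; drop them from seat 1, seat 8.
seat 5 and seat 6 between them cover only {1, 6} — a naked pair. Remove those values from seat 3, seat 8.
seat 8 must be 7 (only option left). Eliminate 7 elsewhere: seat 7.
That leaves seat 7 = 3. So seat 1 can't be 3.
So seat 1 = 9.

9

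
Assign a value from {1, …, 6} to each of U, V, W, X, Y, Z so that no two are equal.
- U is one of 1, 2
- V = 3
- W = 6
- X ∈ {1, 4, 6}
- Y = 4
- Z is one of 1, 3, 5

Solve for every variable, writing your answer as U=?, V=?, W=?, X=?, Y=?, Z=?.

U=2, V=3, W=6, X=1, Y=4, Z=5

V has just one choice, so V = 3. Remove 3 from Z.
W's domain is down to {6}, so W = 6. So X can't be 6.
Y has just one choice, so Y = 4. Strike 4 from X.
X has just one choice, so X = 1. Eliminate 1 elsewhere: U, Z.
Z has just one choice, so Z = 5.
U's domain is down to {2}, so U = 2.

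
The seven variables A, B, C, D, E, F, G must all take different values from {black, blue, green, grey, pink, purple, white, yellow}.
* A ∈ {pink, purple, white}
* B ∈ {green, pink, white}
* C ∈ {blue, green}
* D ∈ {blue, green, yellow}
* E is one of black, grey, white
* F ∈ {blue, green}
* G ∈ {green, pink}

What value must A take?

C and F share exactly the 2 values {blue, green}; by pigeonhole those values go to them, so strike blue, green from B, D, G.
D's domain is down to {yellow}, so D = yellow.
G must be pink (only option left). Eliminate pink elsewhere: A, B.
B has just one choice, so B = white. Strike white from A, E.
So A = purple.

purple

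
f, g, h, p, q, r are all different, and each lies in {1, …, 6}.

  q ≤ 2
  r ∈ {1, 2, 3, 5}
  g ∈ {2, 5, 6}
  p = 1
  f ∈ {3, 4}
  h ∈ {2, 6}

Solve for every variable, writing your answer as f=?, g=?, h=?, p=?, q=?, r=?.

p must be 1 (only option left). Eliminate 1 elsewhere: q, r.
q has just one choice, so q = 2. Eliminate 2 elsewhere: g, h, r.
h's domain is down to {6}, so h = 6. So g can't be 6.
g has just one choice, so g = 5. Eliminate 5 elsewhere: r.
r has just one choice, so r = 3. Remove 3 from f.
f's domain is down to {4}, so f = 4.

f=4, g=5, h=6, p=1, q=2, r=3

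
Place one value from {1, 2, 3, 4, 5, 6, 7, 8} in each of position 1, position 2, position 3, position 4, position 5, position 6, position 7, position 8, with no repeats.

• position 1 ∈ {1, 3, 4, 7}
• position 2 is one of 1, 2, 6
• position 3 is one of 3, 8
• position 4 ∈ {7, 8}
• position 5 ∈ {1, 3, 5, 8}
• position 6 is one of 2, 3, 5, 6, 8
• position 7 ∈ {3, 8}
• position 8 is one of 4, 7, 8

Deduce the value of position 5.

The 2 variables position 3 and position 7 are confined to {3, 8}, which locks those values in; drop them from position 1, position 4, position 5, position 6, position 8.
position 4 has just one choice, so position 4 = 7. Eliminate 7 elsewhere: position 1, position 8.
That leaves position 8 = 4. Strike 4 from position 1.
position 1 must be 1 (only option left). Remove 1 from position 2, position 5.
So position 5 = 5.

5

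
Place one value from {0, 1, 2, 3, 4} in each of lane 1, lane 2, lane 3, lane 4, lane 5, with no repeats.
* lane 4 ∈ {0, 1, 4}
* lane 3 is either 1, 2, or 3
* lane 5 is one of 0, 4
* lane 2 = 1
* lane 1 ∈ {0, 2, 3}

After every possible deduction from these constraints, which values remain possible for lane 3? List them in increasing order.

2, 3

lane 2's domain is down to {1}, so lane 2 = 1. Remove 1 from lane 3, lane 4.
The 2 variables lane 4 and lane 5 are confined to {0, 4}, which locks those values in; drop them from lane 1.
No further eliminations apply; lane 3 can still be any of 2, 3.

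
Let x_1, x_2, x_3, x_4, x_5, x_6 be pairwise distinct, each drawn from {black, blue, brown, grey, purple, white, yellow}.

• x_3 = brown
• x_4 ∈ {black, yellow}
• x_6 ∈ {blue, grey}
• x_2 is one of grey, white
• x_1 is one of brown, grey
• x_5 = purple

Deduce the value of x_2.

white

x_3 has just one choice, so x_3 = brown. So x_1 can't be brown.
That leaves x_5 = purple.
x_1 must be grey (only option left). Strike grey from x_2, x_6.
So x_2 = white.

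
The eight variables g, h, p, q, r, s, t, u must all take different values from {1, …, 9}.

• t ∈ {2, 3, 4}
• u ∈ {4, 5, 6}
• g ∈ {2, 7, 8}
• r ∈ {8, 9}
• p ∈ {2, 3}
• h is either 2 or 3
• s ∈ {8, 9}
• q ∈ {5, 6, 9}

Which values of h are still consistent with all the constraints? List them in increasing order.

2, 3

Among the 8 variables, 7 fits only g (and all 8 values in {2, 3, 4, 5, 6, 7, 8, 9} must be used), so g = 7.
h and p between them cover only {2, 3} — a naked pair. Remove those values from t.
t's domain is down to {4}, so t = 4. Remove 4 from u.
The 2 variables r and s are confined to {8, 9}, which locks those values in; drop them from q.
No further eliminations apply; h can still be any of 2, 3.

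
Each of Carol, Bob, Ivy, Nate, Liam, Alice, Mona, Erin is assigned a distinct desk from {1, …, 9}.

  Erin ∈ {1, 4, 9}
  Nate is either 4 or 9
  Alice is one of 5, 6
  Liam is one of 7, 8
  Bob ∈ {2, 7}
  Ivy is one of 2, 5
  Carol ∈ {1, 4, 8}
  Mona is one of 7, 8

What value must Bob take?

Among the 8 variables, 6 fits only Alice (and all 8 values in {1, 2, 4, 5, 6, 7, 8, 9} must be used), so Alice = 6.
The 7 still-open variables draw from only 7 values {1, 2, 4, 5, 7, 8, 9}, so each is used; only Ivy can be 5, hence Ivy = 5.
Among the 6 still-open variables, 2 fits only Bob (and all 6 values in {1, 2, 4, 7, 8, 9} must be used), so Bob = 2.

2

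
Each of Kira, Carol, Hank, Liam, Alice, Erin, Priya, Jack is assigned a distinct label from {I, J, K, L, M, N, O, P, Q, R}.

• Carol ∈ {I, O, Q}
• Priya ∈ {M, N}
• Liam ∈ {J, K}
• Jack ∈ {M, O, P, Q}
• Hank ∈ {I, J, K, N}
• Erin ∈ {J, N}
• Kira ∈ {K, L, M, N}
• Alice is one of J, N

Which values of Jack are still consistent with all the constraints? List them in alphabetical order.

O, P, Q

The 2 variables Alice and Erin are confined to {J, N}, which locks those values in; drop them from Kira, Hank, Liam, Priya.
That leaves Liam = K. So Kira, Hank can't be K.
Priya must be M (only option left). So Kira, Jack can't be M.
Kira has just one choice, so Kira = L.
Hank has just one choice, so Hank = I. Strike I from Carol.
No further eliminations apply; Jack can still be any of O, P, Q.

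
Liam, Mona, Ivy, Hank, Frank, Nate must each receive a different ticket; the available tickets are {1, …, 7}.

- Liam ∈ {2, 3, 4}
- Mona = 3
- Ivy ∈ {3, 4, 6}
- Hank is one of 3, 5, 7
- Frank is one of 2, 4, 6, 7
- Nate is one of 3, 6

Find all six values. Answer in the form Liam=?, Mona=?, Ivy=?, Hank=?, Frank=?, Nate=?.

Liam=2, Mona=3, Ivy=4, Hank=5, Frank=7, Nate=6

Mona's domain is down to {3}, so Mona = 3. So Liam, Ivy, Hank, Nate can't be 3.
Nate has just one choice, so Nate = 6. Strike 6 from Ivy, Frank.
Ivy has just one choice, so Ivy = 4. Eliminate 4 elsewhere: Liam, Frank.
Liam's domain is down to {2}, so Liam = 2. So Frank can't be 2.
Frank has just one choice, so Frank = 7. Strike 7 from Hank.
Hank has just one choice, so Hank = 5.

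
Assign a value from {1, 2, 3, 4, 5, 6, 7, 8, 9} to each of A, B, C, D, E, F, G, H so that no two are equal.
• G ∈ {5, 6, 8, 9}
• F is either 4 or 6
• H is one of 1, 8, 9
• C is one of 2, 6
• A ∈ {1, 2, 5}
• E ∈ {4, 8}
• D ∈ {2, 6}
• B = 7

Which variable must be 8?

E

B must be 7 (only option left).
The 2 variables C and D are confined to {2, 6}, which locks those values in; drop them from A, F, G.
F has just one choice, so F = 4. Remove 4 from E.
So 8 goes to E.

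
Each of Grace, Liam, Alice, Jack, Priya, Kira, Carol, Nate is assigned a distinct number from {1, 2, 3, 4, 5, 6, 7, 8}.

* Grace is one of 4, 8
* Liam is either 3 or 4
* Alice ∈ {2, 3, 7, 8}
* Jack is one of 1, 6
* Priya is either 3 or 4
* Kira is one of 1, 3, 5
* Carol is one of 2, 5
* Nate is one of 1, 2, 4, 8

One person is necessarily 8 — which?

The 8 variables together cover exactly {1, 2, 3, 4, 5, 6, 7, 8} — 8 values for 8 variables — and 6 appears only in Jack's list, so Jack = 6.
The 7 still-open variables together cover exactly {1, 2, 3, 4, 5, 7, 8} — 7 values for 7 variables — and 7 appears only in Alice's list, so Alice = 7.
Liam and Priya share exactly the 2 values {3, 4}; by pigeonhole those values go to them, so strike 3, 4 from Grace, Kira, Nate.
So 8 goes to Grace.

Grace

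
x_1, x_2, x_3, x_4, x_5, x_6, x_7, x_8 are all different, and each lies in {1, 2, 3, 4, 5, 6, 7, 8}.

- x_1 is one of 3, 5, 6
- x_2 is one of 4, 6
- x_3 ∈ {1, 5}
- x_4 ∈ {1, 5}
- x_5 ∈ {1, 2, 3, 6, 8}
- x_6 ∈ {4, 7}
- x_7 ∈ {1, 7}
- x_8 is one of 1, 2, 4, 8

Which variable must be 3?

The 2 variables x_3 and x_4 are confined to {1, 5}, which locks those values in; drop them from x_1, x_5, x_7, x_8.
That leaves x_7 = 7. Remove 7 from x_6.
x_6 must be 4 (only option left). So x_2, x_8 can't be 4.
x_2's domain is down to {6}, so x_2 = 6. Strike 6 from x_1, x_5.
So 3 goes to x_1.

x_1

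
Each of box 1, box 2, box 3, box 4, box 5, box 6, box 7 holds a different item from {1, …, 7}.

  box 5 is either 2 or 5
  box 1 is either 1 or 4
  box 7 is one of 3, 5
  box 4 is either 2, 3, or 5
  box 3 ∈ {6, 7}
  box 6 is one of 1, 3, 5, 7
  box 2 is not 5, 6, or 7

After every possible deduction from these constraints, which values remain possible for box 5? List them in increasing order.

The 7 variables together cover exactly {1, 2, 3, 4, 5, 6, 7} — 7 values for 7 variables — and 6 appears only in box 3's list, so box 3 = 6.
The 6 still-open variables draw from only 6 values {1, 2, 3, 4, 5, 7}, so each is used; only box 6 can be 7, hence box 6 = 7.
The 3 variables box 4, box 5, box 7 are confined to {2, 3, 5}, which locks those values in; drop them from box 2.
No further eliminations apply; box 5 can still be any of 2, 5.

2, 5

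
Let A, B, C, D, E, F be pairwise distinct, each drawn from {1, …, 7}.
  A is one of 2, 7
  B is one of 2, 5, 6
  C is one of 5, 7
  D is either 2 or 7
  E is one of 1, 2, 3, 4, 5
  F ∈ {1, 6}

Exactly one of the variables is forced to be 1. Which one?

A and D between them cover only {2, 7} — a naked pair. Remove those values from B, C, E.
C must be 5 (only option left). Eliminate 5 elsewhere: B, E.
B must be 6 (only option left). Remove 6 from F.
So 1 goes to F.

F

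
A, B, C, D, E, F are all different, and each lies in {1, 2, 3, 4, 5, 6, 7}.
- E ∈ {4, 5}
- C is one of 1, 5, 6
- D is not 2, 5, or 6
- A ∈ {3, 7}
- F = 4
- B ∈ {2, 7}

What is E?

5

F must be 4 (only option left). Remove 4 from D, E.
So E = 5.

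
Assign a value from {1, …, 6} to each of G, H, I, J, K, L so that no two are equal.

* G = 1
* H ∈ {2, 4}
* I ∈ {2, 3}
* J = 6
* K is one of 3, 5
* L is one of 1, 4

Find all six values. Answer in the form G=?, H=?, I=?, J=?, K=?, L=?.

G must be 1 (only option left). Eliminate 1 elsewhere: L.
That leaves J = 6.
L's domain is down to {4}, so L = 4. So H can't be 4.
That leaves H = 2. Strike 2 from I.
I has just one choice, so I = 3. Eliminate 3 elsewhere: K.
That leaves K = 5.

G=1, H=2, I=3, J=6, K=5, L=4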